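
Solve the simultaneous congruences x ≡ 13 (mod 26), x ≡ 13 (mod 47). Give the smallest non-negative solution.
The moduli 26, 47 are pairwise coprime, so by the CRT there is a unique solution mod 26·47 = 1222.
Solve by successive substitution. Start with x ≡ 13 (mod 26).
  Combine with x ≡ 13 (mod 47): write x = 13 + 26·t and require 13 + 26·t ≡ 13 (mod 47), i.e. 26·t ≡ 13 − 13 ≡ 0 (mod 47). Since 26^(−1) ≡ 38 (mod 47), t ≡ 38·0 ≡ 0 (mod 47). So x ≡ 13 + 26·0 = 13 (mod 1222).
Unique solution in [0, 1222): x = 13.

Final answer: x ≡ 13 (mod 1222); the representative in [0, 1222) is 13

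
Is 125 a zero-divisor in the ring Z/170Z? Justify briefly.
YES

gcd(125, 170) = 5 > 1, so 125 is not a unit in Z/170Z. In Z/nZ every nonzero non-unit is a zero-divisor: explicitly, take b = 170/gcd = 34 ≠ 0 (mod 170); then 125·34 = 4250 = 25·170, i.e. 125·34 ≡ 0 (mod 170). So 125 is a zero-divisor.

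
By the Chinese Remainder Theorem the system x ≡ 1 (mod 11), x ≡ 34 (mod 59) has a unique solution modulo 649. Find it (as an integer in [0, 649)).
x ≡ 34 (mod 649); the representative in [0, 649) is 34

The moduli 11, 59 are pairwise coprime, so by the CRT there is a unique solution mod 11·59 = 649.
Solve by successive substitution. Start with x ≡ 1 (mod 11).
  Combine with x ≡ 34 (mod 59): write x = 1 + 11·t and require 1 + 11·t ≡ 34 (mod 59), i.e. 11·t ≡ 34 − 1 ≡ 33 (mod 59). Since 11^(−1) ≡ 43 (mod 59), t ≡ 43·33 ≡ 3 (mod 59). So x ≡ 1 + 11·3 = 34 (mod 649).
Unique solution in [0, 649): x = 34.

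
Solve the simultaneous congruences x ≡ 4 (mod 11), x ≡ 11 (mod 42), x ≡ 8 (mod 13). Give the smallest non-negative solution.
x ≡ 2699 (mod 6006); the representative in [0, 6006) is 2699

The moduli 11, 42, 13 are pairwise coprime, so by the CRT there is a unique solution mod 11·42·13 = 6006.
Solve by successive substitution. Start with x ≡ 4 (mod 11).
  Combine with x ≡ 11 (mod 42): write x = 4 + 11·t and require 4 + 11·t ≡ 11 (mod 42), i.e. 11·t ≡ 11 − 4 ≡ 7 (mod 42). Since 11^(−1) ≡ 23 (mod 42), t ≡ 23·7 ≡ 35 (mod 42). So x ≡ 4 + 11·35 = 389 (mod 462).
  Combine with x ≡ 8 (mod 13): write x = 389 + 462·t and require 389 + 462·t ≡ 8 (mod 13), i.e. 462·t ≡ 8 − 389 ≡ 9 (mod 13). Since 462^(−1) ≡ 2 (mod 13) (462 ≡ 7 (mod 13)), t ≡ 2·9 ≡ 5 (mod 13). So x ≡ 389 + 462·5 = 2699 (mod 6006).
Unique solution in [0, 6006): x = 2699.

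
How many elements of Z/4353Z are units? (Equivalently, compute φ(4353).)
Z/4353Z has φ(4353) = 2900 units

An element a ∈ Z/4353Z is a unit iff gcd(a, 4353) = 1, so the number of units is φ(4353). φ is multiplicative, with φ(p^e) = p^e − p^(e−1). Factorise 4353 = 3 · 1451. Then
  φ(4353) = (3 − 1) · (1451 − 1) = 2 · 1450 = 2900.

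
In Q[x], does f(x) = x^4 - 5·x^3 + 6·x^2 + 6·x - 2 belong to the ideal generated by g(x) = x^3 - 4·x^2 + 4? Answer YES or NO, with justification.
NO

In Q[x] the ideal (g) consists of all multiples of g, so f ∈ (g) iff g | f, i.e. iff the remainder of f on division by g is 0. Divide f by g (g is monic, so eliminate the leading term of the running remainder at each step):
  leading term x^4: subtract (x)·g(x) = x^4 - 4·x^3 + 4·x, leaving -x^3 + 6·x^2 + 2·x - 2
  leading term -x^3: subtract (-1)·g(x) = -x^3 + 4·x^2 - 4, leaving 2·x^2 + 2·x + 2
The remainder r(x) = 2·x^2 + 2·x + 2 ≠ 0 (and deg r < deg g), so g ∤ f, i.e. f ∉ (g).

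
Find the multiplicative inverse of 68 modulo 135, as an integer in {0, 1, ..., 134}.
Apply the extended Euclidean algorithm to (135, 68), tracking rows (r, s, t) with s·135 + t·68 = r. Each division r_prev = q·r_cur + r_new produces the new row as (previous row) − q·(current row):
  row A: (135, 1, 0)   [1·135 + 0·68 = 135]
  row B: (68, 0, 1)   [0·135 + 1·68 = 68]
  135 = 1·68 + 67   → row C = row A − 1·row B = (67, 1, −1)   [check: 1·135 − 1·68 = 67]
  68 = 1·67 + 1   → row D = row B − 1·row C = (1, −1, 2)   [check: −1·135 + 2·68 = 1]
  67 = 67·1 + 0   → remainder 0, stop. gcd = 1 (last nonzero row D).
The gcd is 1, so 68 is invertible mod 135. The last nonzero row gives −1·135 + 2·68 = 1, so t = 2. So 68^(−1) ≡ 2 (mod 135). Verify: 68 · 2 = 136 ≡ 1 (mod 135). ✓

Final answer: 68^(−1) ≡ 2 (mod 135)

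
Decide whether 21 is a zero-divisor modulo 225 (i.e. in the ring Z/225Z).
gcd(21, 225) = 3 > 1, so 21 is not a unit in Z/225Z. In Z/nZ every nonzero non-unit is a zero-divisor: explicitly, take b = 225/gcd = 75 ≠ 0 (mod 225); then 21·75 = 1575 = 7·225, i.e. 21·75 ≡ 0 (mod 225). So 21 is a zero-divisor.

Final answer: YES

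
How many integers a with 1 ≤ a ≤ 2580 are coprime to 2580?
The number of a ∈ {1, ..., 2580} with gcd(a, 2580) = 1 is by definition Euler's totient φ(2580). φ is multiplicative, with φ(p^e) = p^e − p^(e−1). Factorise 2580 = 2^2 · 3 · 5 · 43. Then
  φ(2580) = (2^2 − 2^1) · (3 − 1) · (5 − 1) · (43 − 1) = 2 · 2 · 4 · 42 = 672.
So there are 672 such integers.

Final answer: 672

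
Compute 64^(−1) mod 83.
64^(−1) ≡ 48 (mod 83)

Apply the extended Euclidean algorithm to (83, 64), tracking rows (r, s, t) with s·83 + t·64 = r. Each division r_prev = q·r_cur + r_new produces the new row as (previous row) − q·(current row):
  row A: (83, 1, 0)   [1·83 + 0·64 = 83]
  row B: (64, 0, 1)   [0·83 + 1·64 = 64]
  83 = 1·64 + 19   → row C = row A − 1·row B = (19, 1, −1)   [check: 1·83 − 1·64 = 19]
  64 = 3·19 + 7   → row D = row B − 3·row C = (7, −3, 4)   [check: −3·83 + 4·64 = 7]
  19 = 2·7 + 5   → row E = row C − 2·row D = (5, 7, −9)   [check: 7·83 − 9·64 = 5]
  7 = 1·5 + 2   → row F = row D − 1·row E = (2, −10, 13)   [check: −10·83 + 13·64 = 2]
  5 = 2·2 + 1   → row G = row E − 2·row F = (1, 27, −35)   [check: 27·83 − 35·64 = 1]
  2 = 2·1 + 0   → remainder 0, stop. gcd = 1 (last nonzero row G).
The gcd is 1, so 64 is invertible mod 83. The last nonzero row gives 27·83 − 35·64 = 1, so t = −35. So 64^(−1) ≡ −35 ≡ 48 (mod 83). Verify: 64 · 48 = 3072 ≡ 1 (mod 83). ✓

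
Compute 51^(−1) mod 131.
Apply the extended Euclidean algorithm to (131, 51), tracking rows (r, s, t) with s·131 + t·51 = r. Each division r_prev = q·r_cur + r_new produces the new row as (previous row) − q·(current row):
  row A: (131, 1, 0)   [1·131 + 0·51 = 131]
  row B: (51, 0, 1)   [0·131 + 1·51 = 51]
  131 = 2·51 + 29   → row C = row A − 2·row B = (29, 1, −2)   [check: 1·131 − 2·51 = 29]
  51 = 1·29 + 22   → row D = row B − 1·row C = (22, −1, 3)   [check: −1·131 + 3·51 = 22]
  29 = 1·22 + 7   → row E = row C − 1·row D = (7, 2, −5)   [check: 2·131 − 5·51 = 7]
  22 = 3·7 + 1   → row F = row D − 3·row E = (1, −7, 18)   [check: −7·131 + 18·51 = 1]
  7 = 7·1 + 0   → remainder 0, stop. gcd = 1 (last nonzero row F).
The gcd is 1, so 51 is invertible mod 131. The last nonzero row gives −7·131 + 18·51 = 1, so t = 18. So 51^(−1) ≡ 18 (mod 131). Verify: 51 · 18 = 918 ≡ 1 (mod 131). ✓

Final answer: 51^(−1) ≡ 18 (mod 131)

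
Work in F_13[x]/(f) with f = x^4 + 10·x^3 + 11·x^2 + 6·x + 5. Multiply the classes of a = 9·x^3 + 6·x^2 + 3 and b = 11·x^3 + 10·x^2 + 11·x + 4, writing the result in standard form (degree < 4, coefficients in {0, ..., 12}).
a · b ≡ 5·x^3 + 4·x + 12 (mod f(x))

Multiply as integer polynomials: a · b = 99·x^6 + 156·x^5 + 159·x^4 + 135·x^3 + 54·x^2 + 33·x + 12. Reducing coefficients mod 13: a · b ≡ 8·x^6 + 3·x^4 + 5·x^3 + 2·x^2 + 7·x + 12. Now divide by f(x) = x^4 + 10·x^3 + 11·x^2 + 6·x + 5 in F_13[x], eliminating the leading term at each step:
  leading term 8·x^6: subtract (8·x^2)·f(x) = 8·x^6 + 2·x^5 + 10·x^4 + 9·x^3 + x^2, leaving 11·x^5 + 6·x^4 + 9·x^3 + x^2 + 7·x + 12 (coefficients mod 13)
  leading term 11·x^5: subtract (11·x)·f(x) = 11·x^5 + 6·x^4 + 4·x^3 + x^2 + 3·x, leaving 5·x^3 + 4·x + 12 (coefficients mod 13)
The degree is now < 4, so this is the remainder. Hence a · b ≡ 5·x^3 + 4·x + 12 in F_13[x]/(f).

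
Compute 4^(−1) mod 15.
4^(−1) ≡ 4 (mod 15)

Apply the extended Euclidean algorithm to (15, 4), tracking rows (r, s, t) with s·15 + t·4 = r. Each division r_prev = q·r_cur + r_new produces the new row as (previous row) − q·(current row):
  row A: (15, 1, 0)   [1·15 + 0·4 = 15]
  row B: (4, 0, 1)   [0·15 + 1·4 = 4]
  15 = 3·4 + 3   → row C = row A − 3·row B = (3, 1, −3)   [check: 1·15 − 3·4 = 3]
  4 = 1·3 + 1   → row D = row B − 1·row C = (1, −1, 4)   [check: −1·15 + 4·4 = 1]
  3 = 3·1 + 0   → remainder 0, stop. gcd = 1 (last nonzero row D).
The gcd is 1, so 4 is invertible mod 15. The last nonzero row gives −1·15 + 4·4 = 1, so t = 4. So 4^(−1) ≡ 4 (mod 15). Verify: 4 · 4 = 16 ≡ 1 (mod 15). ✓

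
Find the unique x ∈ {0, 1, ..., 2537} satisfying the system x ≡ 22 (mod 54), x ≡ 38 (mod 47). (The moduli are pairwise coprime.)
x ≡ 508 (mod 2538); the representative in [0, 2538) is 508

The moduli 54, 47 are pairwise coprime, so by the CRT there is a unique solution mod 54·47 = 2538.
Solve by successive substitution. Start with x ≡ 22 (mod 54).
  Combine with x ≡ 38 (mod 47): write x = 22 + 54·t and require 22 + 54·t ≡ 38 (mod 47), i.e. 54·t ≡ 38 − 22 ≡ 16 (mod 47). Since 54^(−1) ≡ 27 (mod 47) (54 ≡ 7 (mod 47)), t ≡ 27·16 ≡ 9 (mod 47). So x ≡ 22 + 54·9 = 508 (mod 2538).
Unique solution in [0, 2538): x = 508.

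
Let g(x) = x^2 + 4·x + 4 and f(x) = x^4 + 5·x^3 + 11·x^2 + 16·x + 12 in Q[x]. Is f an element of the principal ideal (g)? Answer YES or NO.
YES

In Q[x] the ideal (g) consists of all multiples of g, so f ∈ (g) iff g | f, i.e. iff the remainder of f on division by g is 0. Divide f by g (g is monic, so eliminate the leading term of the running remainder at each step):
  leading term x^4: subtract (x^2)·g(x) = x^4 + 4·x^3 + 4·x^2, leaving x^3 + 7·x^2 + 16·x + 12
  leading term x^3: subtract (x)·g(x) = x^3 + 4·x^2 + 4·x, leaving 3·x^2 + 12·x + 12
  leading term 3·x^2: subtract (3)·g(x) = 3·x^2 + 12·x + 12, leaving 0
The remainder is 0, so f(x) = g(x) · h(x) with h(x) = x^2 + x + 3. Hence g | f, i.e. f ∈ (g).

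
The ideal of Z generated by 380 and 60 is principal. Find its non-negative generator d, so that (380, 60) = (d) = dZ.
(380, 60) = (20); d = 20

In the PID Z, (a, b) is generated by gcd(a, b). Compute gcd(380, 60) with the extended Euclidean algorithm, tracking rows (r, s, t) with s·380 + t·60 = r:
  row A: (380, 1, 0)   [1·380 + 0·60 = 380]
  row B: (60, 0, 1)   [0·380 + 1·60 = 60]
  380 = 6·60 + 20   → row C = row A − 6·row B = (20, 1, −6)   [check: 1·380 − 6·60 = 20]
  60 = 3·20 + 0   → remainder 0, stop. gcd = 20 (last nonzero row C).
So gcd(380, 60) = 20, with Bézout identity 1·380 − 6·60 = 20. Containment (⊇): the Bézout identity exhibits 20 as an element of (380, 60), giving (20) ⊆ (380, 60). Containment (⊆): since 20 | 380 and 20 | 60 (380 = 20·19, 60 = 20·3), every Z-linear combination of 380 and 60 is divisible by 20, so (380, 60) ⊆ (20). Therefore (380, 60) = (20), d = 20.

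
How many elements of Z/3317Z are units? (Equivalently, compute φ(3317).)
Z/3317Z has φ(3317) = 3180 units

An element a ∈ Z/3317Z is a unit iff gcd(a, 3317) = 1, so the number of units is φ(3317). φ is multiplicative, with φ(p^e) = p^e − p^(e−1). Factorise 3317 = 31 · 107. Then
  φ(3317) = (31 − 1) · (107 − 1) = 30 · 106 = 3180.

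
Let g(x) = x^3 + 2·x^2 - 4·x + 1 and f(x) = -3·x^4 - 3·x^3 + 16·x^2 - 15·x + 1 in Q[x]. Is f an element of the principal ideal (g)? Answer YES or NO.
In Q[x] the ideal (g) consists of all multiples of g, so f ∈ (g) iff g | f, i.e. iff the remainder of f on division by g is 0. Divide f by g (g is monic, so eliminate the leading term of the running remainder at each step):
  leading term -3·x^4: subtract (-3·x)·g(x) = -3·x^4 - 6·x^3 + 12·x^2 - 3·x, leaving 3·x^3 + 4·x^2 - 12·x + 1
  leading term 3·x^3: subtract (3)·g(x) = 3·x^3 + 6·x^2 - 12·x + 3, leaving -2·x^2 - 2
The remainder r(x) = -2·x^2 - 2 ≠ 0 (and deg r < deg g), so g ∤ f, i.e. f ∉ (g).

Final answer: NO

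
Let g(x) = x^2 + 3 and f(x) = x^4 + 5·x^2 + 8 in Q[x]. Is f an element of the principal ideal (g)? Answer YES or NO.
NO

In Q[x] the ideal (g) consists of all multiples of g, so f ∈ (g) iff g | f, i.e. iff the remainder of f on division by g is 0. Divide f by g (g is monic, so eliminate the leading term of the running remainder at each step):
  leading term x^4: subtract (x^2)·g(x) = x^4 + 3·x^2, leaving 2·x^2 + 8
  leading term 2·x^2: subtract (2)·g(x) = 2·x^2 + 6, leaving 2
The remainder r(x) = 2 ≠ 0 (and deg r < deg g), so g ∤ f, i.e. f ∉ (g).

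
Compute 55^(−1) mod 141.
Apply the extended Euclidean algorithm to (141, 55), tracking rows (r, s, t) with s·141 + t·55 = r. Each division r_prev = q·r_cur + r_new produces the new row as (previous row) − q·(current row):
  row A: (141, 1, 0)   [1·141 + 0·55 = 141]
  row B: (55, 0, 1)   [0·141 + 1·55 = 55]
  141 = 2·55 + 31   → row C = row A − 2·row B = (31, 1, −2)   [check: 1·141 − 2·55 = 31]
  55 = 1·31 + 24   → row D = row B − 1·row C = (24, −1, 3)   [check: −1·141 + 3·55 = 24]
  31 = 1·24 + 7   → row E = row C − 1·row D = (7, 2, −5)   [check: 2·141 − 5·55 = 7]
  24 = 3·7 + 3   → row F = row D − 3·row E = (3, −7, 18)   [check: −7·141 + 18·55 = 3]
  7 = 2·3 + 1   → row G = row E − 2·row F = (1, 16, −41)   [check: 16·141 − 41·55 = 1]
  3 = 3·1 + 0   → remainder 0, stop. gcd = 1 (last nonzero row G).
The gcd is 1, so 55 is invertible mod 141. The last nonzero row gives 16·141 − 41·55 = 1, so t = −41. So 55^(−1) ≡ −41 ≡ 100 (mod 141). Verify: 55 · 100 = 5500 ≡ 1 (mod 141). ✓

Final answer: 55^(−1) ≡ 100 (mod 141)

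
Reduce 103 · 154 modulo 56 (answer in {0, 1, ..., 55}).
Reduce the factors first: 103 ≡ 47, 154 ≡ 42 (mod 56), so 103 · 154 ≡ 47 · 42 (mod 56). 47 · 42 = 1974. Dividing by 56: 1974 = 35·56 + 14. So (103 · 154) mod 56 = 14.

Final answer: 14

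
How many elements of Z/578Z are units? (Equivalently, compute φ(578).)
An element a ∈ Z/578Z is a unit iff gcd(a, 578) = 1, so the number of units is φ(578). φ is multiplicative, with φ(p^e) = p^e − p^(e−1). Factorise 578 = 2 · 17^2. Then
  φ(578) = (2 − 1) · (17^2 − 17^1) = 1 · 272 = 272.

Final answer: Z/578Z has φ(578) = 272 units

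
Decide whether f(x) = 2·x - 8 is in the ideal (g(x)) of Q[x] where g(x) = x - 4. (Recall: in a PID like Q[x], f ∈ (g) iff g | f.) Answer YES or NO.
YES

In Q[x] the ideal (g) consists of all multiples of g, so f ∈ (g) iff g | f, i.e. iff the remainder of f on division by g is 0. Divide f by g (g is monic, so eliminate the leading term of the running remainder at each step):
  leading term 2·x: subtract (2)·g(x) = 2·x - 8, leaving 0
The remainder is 0, so f(x) = g(x) · h(x) with h(x) = 2. Hence g | f, i.e. f ∈ (g).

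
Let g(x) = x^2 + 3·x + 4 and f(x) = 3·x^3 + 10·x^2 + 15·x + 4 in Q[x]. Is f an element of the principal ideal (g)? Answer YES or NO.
YES

In Q[x] the ideal (g) consists of all multiples of g, so f ∈ (g) iff g | f, i.e. iff the remainder of f on division by g is 0. Divide f by g (g is monic, so eliminate the leading term of the running remainder at each step):
  leading term 3·x^3: subtract (3·x)·g(x) = 3·x^3 + 9·x^2 + 12·x, leaving x^2 + 3·x + 4
  leading term x^2: subtract (1)·g(x) = x^2 + 3·x + 4, leaving 0
The remainder is 0, so f(x) = g(x) · h(x) with h(x) = 3·x + 1. Hence g | f, i.e. f ∈ (g).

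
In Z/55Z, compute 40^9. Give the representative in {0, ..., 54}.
30

Use repeated squaring. Binary(9) = 1001. Walk through the bits of the exponent 9 left-to-right: at each bit after the leading one, square the running value, then multiply by 40 if the bit is 1 (always reducing mod 55):
  bit 1 = 1 (leading): start with 40.
  bit 2 = 0: square 40^2 = 1600 ≡ 5 (mod 55).
  bit 3 = 0: square 5^2 = 25 (mod 55).
  bit 4 = 1: square 25^2 = 625 ≡ 20; bit is 1, so multiply 20·40 = 800 ≡ 30 (mod 55).
Final value: 40^9 ≡ 30 (mod 55).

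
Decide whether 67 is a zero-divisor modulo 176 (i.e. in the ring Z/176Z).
NO

gcd(67, 176) = 1, so 67 is a unit in Z/176Z (it has a multiplicative inverse). A unit cannot be a zero-divisor: if 67·b ≡ 0 then multiplying both sides by 67^(−1) gives b ≡ 0. So 67 is not a zero-divisor.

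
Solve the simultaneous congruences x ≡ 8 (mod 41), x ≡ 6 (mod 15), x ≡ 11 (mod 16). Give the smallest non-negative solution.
The moduli 41, 15, 16 are pairwise coprime, so by the CRT there is a unique solution mod 41·15·16 = 9840.
Solve by successive substitution. Start with x ≡ 8 (mod 41).
  Combine with x ≡ 6 (mod 15): write x = 8 + 41·t and require 8 + 41·t ≡ 6 (mod 15), i.e. 41·t ≡ 6 − 8 ≡ 13 (mod 15). Since 41^(−1) ≡ 11 (mod 15) (41 ≡ 11 (mod 15)), t ≡ 11·13 ≡ 8 (mod 15). So x ≡ 8 + 41·8 = 336 (mod 615).
  Combine with x ≡ 11 (mod 16): write x = 336 + 615·t and require 336 + 615·t ≡ 11 (mod 16), i.e. 615·t ≡ 11 − 336 ≡ 11 (mod 16). Since 615^(−1) ≡ 7 (mod 16) (615 ≡ 7 (mod 16)), t ≡ 7·11 ≡ 13 (mod 16). So x ≡ 336 + 615·13 = 8331 (mod 9840).
Unique solution in [0, 9840): x = 8331.

Final answer: x ≡ 8331 (mod 9840); the representative in [0, 9840) is 8331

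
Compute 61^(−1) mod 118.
61^(−1) ≡ 89 (mod 118)

Apply the extended Euclidean algorithm to (118, 61), tracking rows (r, s, t) with s·118 + t·61 = r. Each division r_prev = q·r_cur + r_new produces the new row as (previous row) − q·(current row):
  row A: (118, 1, 0)   [1·118 + 0·61 = 118]
  row B: (61, 0, 1)   [0·118 + 1·61 = 61]
  118 = 1·61 + 57   → row C = row A − 1·row B = (57, 1, −1)   [check: 1·118 − 1·61 = 57]
  61 = 1·57 + 4   → row D = row B − 1·row C = (4, −1, 2)   [check: −1·118 + 2·61 = 4]
  57 = 14·4 + 1   → row E = row C − 14·row D = (1, 15, −29)   [check: 15·118 − 29·61 = 1]
  4 = 4·1 + 0   → remainder 0, stop. gcd = 1 (last nonzero row E).
The gcd is 1, so 61 is invertible mod 118. The last nonzero row gives 15·118 − 29·61 = 1, so t = −29. So 61^(−1) ≡ −29 ≡ 89 (mod 118). Verify: 61 · 89 = 5429 ≡ 1 (mod 118). ✓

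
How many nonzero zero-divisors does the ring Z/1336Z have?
In Z/1336Z each nonzero element is either a unit (gcd with 1336 is 1) or a zero-divisor (gcd > 1). The number of units is φ(1336): factorise 1336 = 2^3 · 167, so φ(1336) = (2^3 − 2^2) · (167 − 1) = 4 · 166 = 664. The nonzero elements number 1336 − 1 = 1335. Hence the nonzero zero-divisors number 1335 − 664 = 671.

Final answer: Z/1336Z has 671 nonzero zero-divisors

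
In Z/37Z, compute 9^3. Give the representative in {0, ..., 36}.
26

Use repeated squaring. Binary(3) = 11. Walk through the bits of the exponent 3 left-to-right: at each bit after the leading one, square the running value, then multiply by 9 if the bit is 1 (always reducing mod 37):
  bit 1 = 1 (leading): start with 9.
  bit 2 = 1: square 9^2 = 81 ≡ 7; bit is 1, so multiply 7·9 = 63 ≡ 26 (mod 37).
Final value: 9^3 ≡ 26 (mod 37).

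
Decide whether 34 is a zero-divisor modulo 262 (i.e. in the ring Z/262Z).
YES

gcd(34, 262) = 2 > 1, so 34 is not a unit in Z/262Z. In Z/nZ every nonzero non-unit is a zero-divisor: explicitly, take b = 262/gcd = 131 ≠ 0 (mod 262); then 34·131 = 4454 = 17·262, i.e. 34·131 ≡ 0 (mod 262). So 34 is a zero-divisor.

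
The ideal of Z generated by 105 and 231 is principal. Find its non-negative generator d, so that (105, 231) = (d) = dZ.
(105, 231) = (21); d = 21

In the PID Z, (a, b) is generated by gcd(a, b). Compute gcd(231, 105) with the extended Euclidean algorithm, tracking rows (r, s, t) with s·231 + t·105 = r:
  row A: (231, 1, 0)   [1·231 + 0·105 = 231]
  row B: (105, 0, 1)   [0·231 + 1·105 = 105]
  231 = 2·105 + 21   → row C = row A − 2·row B = (21, 1, −2)   [check: 1·231 − 2·105 = 21]
  105 = 5·21 + 0   → remainder 0, stop. gcd = 21 (last nonzero row C).
So gcd(105, 231) = 21, with Bézout identity 1·231 − 2·105 = 21. Containment (⊇): the Bézout identity exhibits 21 as an element of (105, 231), giving (21) ⊆ (105, 231). Containment (⊆): since 21 | 105 and 21 | 231 (105 = 21·5, 231 = 21·11), every Z-linear combination of 105 and 231 is divisible by 21, so (105, 231) ⊆ (21). Therefore (105, 231) = (21), d = 21.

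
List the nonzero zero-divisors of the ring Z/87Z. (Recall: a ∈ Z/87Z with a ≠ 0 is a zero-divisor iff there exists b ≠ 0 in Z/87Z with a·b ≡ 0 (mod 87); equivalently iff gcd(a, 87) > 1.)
An element a ∈ Z/87Z (with a ≠ 0) is a zero-divisor iff gcd(a, 87) > 1 (because a is a unit precisely when gcd(a, n) = 1, and in Z/nZ every nonzero, non-unit element is a zero-divisor). Scan a = 1, ..., 86 and keep those with gcd(a, 87) > 1:
  gcd(3, 87) = 3, gcd(6, 87) = 3, gcd(9, 87) = 3, gcd(12, 87) = 3, gcd(15, 87) = 3, gcd(18, 87) = 3, gcd(21, 87) = 3, gcd(24, 87) = 3, gcd(27, 87) = 3, gcd(29, 87) = 29, gcd(30, 87) = 3, gcd(33, 87) = 3, gcd(36, 87) = 3, gcd(39, 87) = 3, gcd(42, 87) = 3, gcd(45, 87) = 3, gcd(48, 87) = 3, gcd(51, 87) = 3, gcd(54, 87) = 3, gcd(57, 87) = 3, gcd(58, 87) = 29, gcd(60, 87) = 3, gcd(63, 87) = 3, gcd(66, 87) = 3, gcd(69, 87) = 3, gcd(72, 87) = 3, gcd(75, 87) = 3, gcd(78, 87) = 3, gcd(81, 87) = 3, gcd(84, 87) = 3.
All other a ∈ {1, ..., 86} have gcd(a, 87) = 1 and are units. So the nonzero zero-divisors are exactly the 30 values of a appearing in this scan.

Final answer: nonzero zero-divisors of Z/87Z = {3, 6, 9, 12, 15, 18, 21, 24, 27, 29, 30, 33, 36, 39, 42, 45, 48, 51, 54, 57, 58, 60, 63, 66, 69, 72, 75, 78, 81, 84}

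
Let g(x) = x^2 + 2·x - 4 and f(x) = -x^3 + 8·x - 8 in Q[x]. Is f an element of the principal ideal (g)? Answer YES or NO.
In Q[x] the ideal (g) consists of all multiples of g, so f ∈ (g) iff g | f, i.e. iff the remainder of f on division by g is 0. Divide f by g (g is monic, so eliminate the leading term of the running remainder at each step):
  leading term -x^3: subtract (-x)·g(x) = -x^3 - 2·x^2 + 4·x, leaving 2·x^2 + 4·x - 8
  leading term 2·x^2: subtract (2)·g(x) = 2·x^2 + 4·x - 8, leaving 0
The remainder is 0, so f(x) = g(x) · h(x) with h(x) = 2 - x. Hence g | f, i.e. f ∈ (g).

Final answer: YES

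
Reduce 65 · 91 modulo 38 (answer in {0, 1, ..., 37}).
25

Reduce the factors first: 65 ≡ 27, 91 ≡ 15 (mod 38), so 65 · 91 ≡ 27 · 15 (mod 38). 27 · 15 = 405. Dividing by 38: 405 = 10·38 + 25. So (65 · 91) mod 38 = 25.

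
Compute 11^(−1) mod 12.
11^(−1) ≡ 11 (mod 12)

Apply the extended Euclidean algorithm to (12, 11), tracking rows (r, s, t) with s·12 + t·11 = r. Each division r_prev = q·r_cur + r_new produces the new row as (previous row) − q·(current row):
  row A: (12, 1, 0)   [1·12 + 0·11 = 12]
  row B: (11, 0, 1)   [0·12 + 1·11 = 11]
  12 = 1·11 + 1   → row C = row A − 1·row B = (1, 1, −1)   [check: 1·12 − 1·11 = 1]
  11 = 11·1 + 0   → remainder 0, stop. gcd = 1 (last nonzero row C).
The gcd is 1, so 11 is invertible mod 12. The last nonzero row gives 1·12 − 1·11 = 1, so t = −1. So 11^(−1) ≡ −1 ≡ 11 (mod 12). Verify: 11 · 11 = 121 ≡ 1 (mod 12). ✓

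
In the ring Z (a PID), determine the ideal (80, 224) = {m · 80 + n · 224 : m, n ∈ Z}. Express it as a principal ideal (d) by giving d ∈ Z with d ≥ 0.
In the PID Z, (a, b) is generated by gcd(a, b). Compute gcd(224, 80) with the extended Euclidean algorithm, tracking rows (r, s, t) with s·224 + t·80 = r:
  row A: (224, 1, 0)   [1·224 + 0·80 = 224]
  row B: (80, 0, 1)   [0·224 + 1·80 = 80]
  224 = 2·80 + 64   → row C = row A − 2·row B = (64, 1, −2)   [check: 1·224 − 2·80 = 64]
  80 = 1·64 + 16   → row D = row B − 1·row C = (16, −1, 3)   [check: −1·224 + 3·80 = 16]
  64 = 4·16 + 0   → remainder 0, stop. gcd = 16 (last nonzero row D).
So gcd(80, 224) = 16, with Bézout identity −1·224 + 3·80 = 16. Containment (⊇): the Bézout identity exhibits 16 as an element of (80, 224), giving (16) ⊆ (80, 224). Containment (⊆): since 16 | 80 and 16 | 224 (80 = 16·5, 224 = 16·14), every Z-linear combination of 80 and 224 is divisible by 16, so (80, 224) ⊆ (16). Therefore (80, 224) = (16), d = 16.

Final answer: (80, 224) = (16); d = 16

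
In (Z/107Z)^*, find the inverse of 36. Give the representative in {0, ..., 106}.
36^(−1) ≡ 3 (mod 107)

Apply the extended Euclidean algorithm to (107, 36), tracking rows (r, s, t) with s·107 + t·36 = r. Each division r_prev = q·r_cur + r_new produces the new row as (previous row) − q·(current row):
  row A: (107, 1, 0)   [1·107 + 0·36 = 107]
  row B: (36, 0, 1)   [0·107 + 1·36 = 36]
  107 = 2·36 + 35   → row C = row A − 2·row B = (35, 1, −2)   [check: 1·107 − 2·36 = 35]
  36 = 1·35 + 1   → row D = row B − 1·row C = (1, −1, 3)   [check: −1·107 + 3·36 = 1]
  35 = 35·1 + 0   → remainder 0, stop. gcd = 1 (last nonzero row D).
The gcd is 1, so 36 is invertible mod 107. The last nonzero row gives −1·107 + 3·36 = 1, so t = 3. So 36^(−1) ≡ 3 (mod 107). Verify: 36 · 3 = 108 ≡ 1 (mod 107). ✓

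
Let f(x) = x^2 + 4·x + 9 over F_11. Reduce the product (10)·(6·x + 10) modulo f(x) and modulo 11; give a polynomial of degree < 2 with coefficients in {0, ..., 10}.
a · b ≡ 5·x + 1 (mod f(x))

Multiply as integer polynomials: a · b = 60·x + 100. Reducing coefficients mod 11: a · b ≡ 5·x + 1. This already has degree < 2, so no reduction by f is needed. Hence a · b ≡ 5·x + 1 in F_11[x]/(f).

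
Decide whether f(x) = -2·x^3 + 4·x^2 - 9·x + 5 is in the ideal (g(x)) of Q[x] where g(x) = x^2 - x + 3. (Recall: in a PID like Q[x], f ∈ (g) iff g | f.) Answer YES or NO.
In Q[x] the ideal (g) consists of all multiples of g, so f ∈ (g) iff g | f, i.e. iff the remainder of f on division by g is 0. Divide f by g (g is monic, so eliminate the leading term of the running remainder at each step):
  leading term -2·x^3: subtract (-2·x)·g(x) = -2·x^3 + 2·x^2 - 6·x, leaving 2·x^2 - 3·x + 5
  leading term 2·x^2: subtract (2)·g(x) = 2·x^2 - 2·x + 6, leaving -x - 1
The remainder r(x) = -x - 1 ≠ 0 (and deg r < deg g), so g ∤ f, i.e. f ∉ (g).

Final answer: NO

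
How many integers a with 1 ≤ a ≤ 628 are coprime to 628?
312

The number of a ∈ {1, ..., 628} with gcd(a, 628) = 1 is by definition Euler's totient φ(628). φ is multiplicative, with φ(p^e) = p^e − p^(e−1). Factorise 628 = 2^2 · 157. Then
  φ(628) = (2^2 − 2^1) · (157 − 1) = 2 · 156 = 312.
So there are 312 such integers.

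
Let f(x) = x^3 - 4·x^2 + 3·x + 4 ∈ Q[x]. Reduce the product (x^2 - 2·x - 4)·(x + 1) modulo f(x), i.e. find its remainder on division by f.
First multiply in Q[x] without reducing: a · b = x^3 - x^2 - 6·x - 4. Now divide by f(x) = x^3 - 4·x^2 + 3·x + 4, eliminating the leading term at each step:
  leading term x^3: subtract (1)·f(x) = x^3 - 4·x^2 + 3·x + 4, leaving 3·x^2 - 9·x - 8
The degree is now < 3, so this is the remainder. Hence a · b ≡ 3·x^2 - 9·x - 8 in Q[x]/(f).

Final answer: a · b ≡ 3·x^2 - 9·x - 8 (mod f(x))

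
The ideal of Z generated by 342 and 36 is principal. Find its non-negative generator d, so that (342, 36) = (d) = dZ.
In the PID Z, (a, b) is generated by gcd(a, b). Compute gcd(342, 36) with the extended Euclidean algorithm, tracking rows (r, s, t) with s·342 + t·36 = r:
  row A: (342, 1, 0)   [1·342 + 0·36 = 342]
  row B: (36, 0, 1)   [0·342 + 1·36 = 36]
  342 = 9·36 + 18   → row C = row A − 9·row B = (18, 1, −9)   [check: 1·342 − 9·36 = 18]
  36 = 2·18 + 0   → remainder 0, stop. gcd = 18 (last nonzero row C).
So gcd(342, 36) = 18, with Bézout identity 1·342 − 9·36 = 18. Containment (⊇): the Bézout identity exhibits 18 as an element of (342, 36), giving (18) ⊆ (342, 36). Containment (⊆): since 18 | 342 and 18 | 36 (342 = 18·19, 36 = 18·2), every Z-linear combination of 342 and 36 is divisible by 18, so (342, 36) ⊆ (18). Therefore (342, 36) = (18), d = 18.

Final answer: (342, 36) = (18); d = 18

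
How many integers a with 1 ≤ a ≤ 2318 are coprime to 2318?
1080

The number of a ∈ {1, ..., 2318} with gcd(a, 2318) = 1 is by definition Euler's totient φ(2318). φ is multiplicative, with φ(p^e) = p^e − p^(e−1). Factorise 2318 = 2 · 19 · 61. Then
  φ(2318) = (2 − 1) · (19 − 1) · (61 − 1) = 1 · 18 · 60 = 1080.
So there are 1080 such integers.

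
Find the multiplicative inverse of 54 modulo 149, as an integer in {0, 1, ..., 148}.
54^(−1) ≡ 69 (mod 149)

Apply the extended Euclidean algorithm to (149, 54), tracking rows (r, s, t) with s·149 + t·54 = r. Each division r_prev = q·r_cur + r_new produces the new row as (previous row) − q·(current row):
  row A: (149, 1, 0)   [1·149 + 0·54 = 149]
  row B: (54, 0, 1)   [0·149 + 1·54 = 54]
  149 = 2·54 + 41   → row C = row A − 2·row B = (41, 1, −2)   [check: 1·149 − 2·54 = 41]
  54 = 1·41 + 13   → row D = row B − 1·row C = (13, −1, 3)   [check: −1·149 + 3·54 = 13]
  41 = 3·13 + 2   → row E = row C − 3·row D = (2, 4, −11)   [check: 4·149 − 11·54 = 2]
  13 = 6·2 + 1   → row F = row D − 6·row E = (1, −25, 69)   [check: −25·149 + 69·54 = 1]
  2 = 2·1 + 0   → remainder 0, stop. gcd = 1 (last nonzero row F).
The gcd is 1, so 54 is invertible mod 149. The last nonzero row gives −25·149 + 69·54 = 1, so t = 69. So 54^(−1) ≡ 69 (mod 149). Verify: 54 · 69 = 3726 ≡ 1 (mod 149). ✓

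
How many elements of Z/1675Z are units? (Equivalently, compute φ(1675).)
Z/1675Z has φ(1675) = 1320 units

An element a ∈ Z/1675Z is a unit iff gcd(a, 1675) = 1, so the number of units is φ(1675). φ is multiplicative, with φ(p^e) = p^e − p^(e−1). Factorise 1675 = 5^2 · 67. Then
  φ(1675) = (5^2 − 5^1) · (67 − 1) = 20 · 66 = 1320.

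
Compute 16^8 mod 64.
0

Use repeated squaring. Binary(8) = 1000. Walk through the bits of the exponent 8 left-to-right: at each bit after the leading one, square the running value, then multiply by 16 if the bit is 1 (always reducing mod 64):
  bit 1 = 1 (leading): start with 16.
  bit 2 = 0: square 16^2 = 256 ≡ 0 (mod 64).
  bit 3 = 0: square 0^2 = 0 (mod 64).
  bit 4 = 0: square 0^2 = 0 (mod 64).
Final value: 16^8 ≡ 0 (mod 64).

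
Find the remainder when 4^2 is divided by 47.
Use repeated squaring. Binary(2) = 10. Walk through the bits of the exponent 2 left-to-right: at each bit after the leading one, square the running value, then multiply by 4 if the bit is 1 (always reducing mod 47):
  bit 1 = 1 (leading): start with 4.
  bit 2 = 0: square 4^2 = 16 (mod 47).
Final value: 4^2 ≡ 16 (mod 47).

Final answer: 16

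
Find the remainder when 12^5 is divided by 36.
Use repeated squaring. Binary(5) = 101. Walk through the bits of the exponent 5 left-to-right: at each bit after the leading one, square the running value, then multiply by 12 if the bit is 1 (always reducing mod 36):
  bit 1 = 1 (leading): start with 12.
  bit 2 = 0: square 12^2 = 144 ≡ 0 (mod 36).
  bit 3 = 1: square 0^2 = 0; bit is 1, so multiply 0·12 = 0 (mod 36).
Final value: 12^5 ≡ 0 (mod 36).

Final answer: 0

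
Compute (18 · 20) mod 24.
Both factors are already reduced mod 24. 18 · 20 = 360. Dividing by 24: 360 = 15·24 + 0. So (18 · 20) mod 24 = 0.

Final answer: 0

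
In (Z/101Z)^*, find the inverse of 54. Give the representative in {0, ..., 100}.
54^(−1) ≡ 58 (mod 101)

Apply the extended Euclidean algorithm to (101, 54), tracking rows (r, s, t) with s·101 + t·54 = r. Each division r_prev = q·r_cur + r_new produces the new row as (previous row) − q·(current row):
  row A: (101, 1, 0)   [1·101 + 0·54 = 101]
  row B: (54, 0, 1)   [0·101 + 1·54 = 54]
  101 = 1·54 + 47   → row C = row A − 1·row B = (47, 1, −1)   [check: 1·101 − 1·54 = 47]
  54 = 1·47 + 7   → row D = row B − 1·row C = (7, −1, 2)   [check: −1·101 + 2·54 = 7]
  47 = 6·7 + 5   → row E = row C − 6·row D = (5, 7, −13)   [check: 7·101 − 13·54 = 5]
  7 = 1·5 + 2   → row F = row D − 1·row E = (2, −8, 15)   [check: −8·101 + 15·54 = 2]
  5 = 2·2 + 1   → row G = row E − 2·row F = (1, 23, −43)   [check: 23·101 − 43·54 = 1]
  2 = 2·1 + 0   → remainder 0, stop. gcd = 1 (last nonzero row G).
The gcd is 1, so 54 is invertible mod 101. The last nonzero row gives 23·101 − 43·54 = 1, so t = −43. So 54^(−1) ≡ −43 ≡ 58 (mod 101). Verify: 54 · 58 = 3132 ≡ 1 (mod 101). ✓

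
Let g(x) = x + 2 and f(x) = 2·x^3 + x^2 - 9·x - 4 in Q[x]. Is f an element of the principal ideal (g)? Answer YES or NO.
NO

In Q[x] the ideal (g) consists of all multiples of g, so f ∈ (g) iff g | f, i.e. iff the remainder of f on division by g is 0. Divide f by g (g is monic, so eliminate the leading term of the running remainder at each step):
  leading term 2·x^3: subtract (2·x^2)·g(x) = 2·x^3 + 4·x^2, leaving -3·x^2 - 9·x - 4
  leading term -3·x^2: subtract (-3·x)·g(x) = -3·x^2 - 6·x, leaving -3·x - 4
  leading term -3·x: subtract (-3)·g(x) = -3·x - 6, leaving 2
The remainder r(x) = 2 ≠ 0 (and deg r < deg g), so g ∤ f, i.e. f ∉ (g).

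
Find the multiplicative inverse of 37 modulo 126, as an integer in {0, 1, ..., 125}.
Apply the extended Euclidean algorithm to (126, 37), tracking rows (r, s, t) with s·126 + t·37 = r. Each division r_prev = q·r_cur + r_new produces the new row as (previous row) − q·(current row):
  row A: (126, 1, 0)   [1·126 + 0·37 = 126]
  row B: (37, 0, 1)   [0·126 + 1·37 = 37]
  126 = 3·37 + 15   → row C = row A − 3·row B = (15, 1, −3)   [check: 1·126 − 3·37 = 15]
  37 = 2·15 + 7   → row D = row B − 2·row C = (7, −2, 7)   [check: −2·126 + 7·37 = 7]
  15 = 2·7 + 1   → row E = row C − 2·row D = (1, 5, −17)   [check: 5·126 − 17·37 = 1]
  7 = 7·1 + 0   → remainder 0, stop. gcd = 1 (last nonzero row E).
The gcd is 1, so 37 is invertible mod 126. The last nonzero row gives 5·126 − 17·37 = 1, so t = −17. So 37^(−1) ≡ −17 ≡ 109 (mod 126). Verify: 37 · 109 = 4033 ≡ 1 (mod 126). ✓

Final answer: 37^(−1) ≡ 109 (mod 126)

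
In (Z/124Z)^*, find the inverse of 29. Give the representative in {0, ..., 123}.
Apply the extended Euclidean algorithm to (124, 29), tracking rows (r, s, t) with s·124 + t·29 = r. Each division r_prev = q·r_cur + r_new produces the new row as (previous row) − q·(current row):
  row A: (124, 1, 0)   [1·124 + 0·29 = 124]
  row B: (29, 0, 1)   [0·124 + 1·29 = 29]
  124 = 4·29 + 8   → row C = row A − 4·row B = (8, 1, −4)   [check: 1·124 − 4·29 = 8]
  29 = 3·8 + 5   → row D = row B − 3·row C = (5, −3, 13)   [check: −3·124 + 13·29 = 5]
  8 = 1·5 + 3   → row E = row C − 1·row D = (3, 4, −17)   [check: 4·124 − 17·29 = 3]
  5 = 1·3 + 2   → row F = row D − 1·row E = (2, −7, 30)   [check: −7·124 + 30·29 = 2]
  3 = 1·2 + 1   → row G = row E − 1·row F = (1, 11, −47)   [check: 11·124 − 47·29 = 1]
  2 = 2·1 + 0   → remainder 0, stop. gcd = 1 (last nonzero row G).
The gcd is 1, so 29 is invertible mod 124. The last nonzero row gives 11·124 − 47·29 = 1, so t = −47. So 29^(−1) ≡ −47 ≡ 77 (mod 124). Verify: 29 · 77 = 2233 ≡ 1 (mod 124). ✓

Final answer: 29^(−1) ≡ 77 (mod 124)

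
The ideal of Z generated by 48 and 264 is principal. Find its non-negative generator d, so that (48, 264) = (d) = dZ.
(48, 264) = (24); d = 24

In the PID Z, (a, b) is generated by gcd(a, b). Compute gcd(264, 48) with the extended Euclidean algorithm, tracking rows (r, s, t) with s·264 + t·48 = r:
  row A: (264, 1, 0)   [1·264 + 0·48 = 264]
  row B: (48, 0, 1)   [0·264 + 1·48 = 48]
  264 = 5·48 + 24   → row C = row A − 5·row B = (24, 1, −5)   [check: 1·264 − 5·48 = 24]
  48 = 2·24 + 0   → remainder 0, stop. gcd = 24 (last nonzero row C).
So gcd(48, 264) = 24, with Bézout identity 1·264 − 5·48 = 24. Containment (⊇): the Bézout identity exhibits 24 as an element of (48, 264), giving (24) ⊆ (48, 264). Containment (⊆): since 24 | 48 and 24 | 264 (48 = 24·2, 264 = 24·11), every Z-linear combination of 48 and 264 is divisible by 24, so (48, 264) ⊆ (24). Therefore (48, 264) = (24), d = 24.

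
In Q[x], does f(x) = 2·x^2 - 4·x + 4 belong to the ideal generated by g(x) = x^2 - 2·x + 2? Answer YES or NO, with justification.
In Q[x] the ideal (g) consists of all multiples of g, so f ∈ (g) iff g | f, i.e. iff the remainder of f on division by g is 0. Divide f by g (g is monic, so eliminate the leading term of the running remainder at each step):
  leading term 2·x^2: subtract (2)·g(x) = 2·x^2 - 4·x + 4, leaving 0
The remainder is 0, so f(x) = g(x) · h(x) with h(x) = 2. Hence g | f, i.e. f ∈ (g).

Final answer: YES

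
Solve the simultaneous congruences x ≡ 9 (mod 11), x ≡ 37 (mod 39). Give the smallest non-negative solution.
x ≡ 427 (mod 429); the representative in [0, 429) is 427

The moduli 11, 39 are pairwise coprime, so by the CRT there is a unique solution mod 11·39 = 429.
Solve by successive substitution. Start with x ≡ 9 (mod 11).
  Combine with x ≡ 37 (mod 39): write x = 9 + 11·t and require 9 + 11·t ≡ 37 (mod 39), i.e. 11·t ≡ 37 − 9 ≡ 28 (mod 39). Since 11^(−1) ≡ 32 (mod 39), t ≡ 32·28 ≡ 38 (mod 39). So x ≡ 9 + 11·38 = 427 (mod 429).
Unique solution in [0, 429): x = 427.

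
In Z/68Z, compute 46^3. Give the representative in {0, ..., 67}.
Use repeated squaring. Binary(3) = 11. Walk through the bits of the exponent 3 left-to-right: at each bit after the leading one, square the running value, then multiply by 46 if the bit is 1 (always reducing mod 68):
  bit 1 = 1 (leading): start with 46.
  bit 2 = 1: square 46^2 = 2116 ≡ 8; bit is 1, so multiply 8·46 = 368 ≡ 28 (mod 68).
Final value: 46^3 ≡ 28 (mod 68).

Final answer: 28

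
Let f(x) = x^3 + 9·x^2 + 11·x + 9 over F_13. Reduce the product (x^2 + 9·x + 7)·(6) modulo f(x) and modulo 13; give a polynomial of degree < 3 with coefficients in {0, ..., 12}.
Multiply as integer polynomials: a · b = 6·x^2 + 54·x + 42. Reducing coefficients mod 13: a · b ≡ 6·x^2 + 2·x + 3. This already has degree < 3, so no reduction by f is needed. Hence a · b ≡ 6·x^2 + 2·x + 3 in F_13[x]/(f).

Final answer: a · b ≡ 6·x^2 + 2·x + 3 (mod f(x))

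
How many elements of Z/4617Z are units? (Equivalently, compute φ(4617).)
Z/4617Z has φ(4617) = 2916 units

An element a ∈ Z/4617Z is a unit iff gcd(a, 4617) = 1, so the number of units is φ(4617). φ is multiplicative, with φ(p^e) = p^e − p^(e−1). Factorise 4617 = 3^5 · 19. Then
  φ(4617) = (3^5 − 3^4) · (19 − 1) = 162 · 18 = 2916.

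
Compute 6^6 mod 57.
Use repeated squaring. Binary(6) = 110. Walk through the bits of the exponent 6 left-to-right: at each bit after the leading one, square the running value, then multiply by 6 if the bit is 1 (always reducing mod 57):
  bit 1 = 1 (leading): start with 6.
  bit 2 = 1: square 6^2 = 36; bit is 1, so multiply 36·6 = 216 ≡ 45 (mod 57).
  bit 3 = 0: square 45^2 = 2025 ≡ 30 (mod 57).
Final value: 6^6 ≡ 30 (mod 57).

Final answer: 30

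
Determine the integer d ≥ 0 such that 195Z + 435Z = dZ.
(195, 435) = (15); d = 15

In the PID Z, (a, b) is generated by gcd(a, b). Compute gcd(435, 195) with the extended Euclidean algorithm, tracking rows (r, s, t) with s·435 + t·195 = r:
  row A: (435, 1, 0)   [1·435 + 0·195 = 435]
  row B: (195, 0, 1)   [0·435 + 1·195 = 195]
  435 = 2·195 + 45   → row C = row A − 2·row B = (45, 1, −2)   [check: 1·435 − 2·195 = 45]
  195 = 4·45 + 15   → row D = row B − 4·row C = (15, −4, 9)   [check: −4·435 + 9·195 = 15]
  45 = 3·15 + 0   → remainder 0, stop. gcd = 15 (last nonzero row D).
So gcd(195, 435) = 15, with Bézout identity −4·435 + 9·195 = 15. Containment (⊇): the Bézout identity exhibits 15 as an element of (195, 435), giving (15) ⊆ (195, 435). Containment (⊆): since 15 | 195 and 15 | 435 (195 = 15·13, 435 = 15·29), every Z-linear combination of 195 and 435 is divisible by 15, so (195, 435) ⊆ (15). Therefore (195, 435) = (15), d = 15.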